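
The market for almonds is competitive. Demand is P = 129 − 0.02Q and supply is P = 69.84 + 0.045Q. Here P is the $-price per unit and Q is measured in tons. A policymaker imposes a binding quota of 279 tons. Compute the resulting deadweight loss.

$12946.54

Competitive equilibrium: 129 − 0.02Q = 69.84 + 0.045Q → Q* = 910.1538, P* = 110.7969.
At Q = 279: demand price = 129 − 0.02·279 = 123.42; supply price = 69.84 + 0.045·279 = 82.395.
ΔQ = 910.1538 − 279 = 631.1538; wedge = 123.42 − 82.395 = 41.025.
The triangle = ½ × 631.1538 × 41.025 = $12946.54.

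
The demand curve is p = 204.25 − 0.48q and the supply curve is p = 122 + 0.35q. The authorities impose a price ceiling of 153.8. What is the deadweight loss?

Competitive equilibrium: 204.25 − 0.48q = 122 + 0.35q → q* = 99.0964, p* = 156.6837.
At the ceiling p = 153.8, quantity supplied = (153.8 − 122)/0.35 = 90.8571.
Willingness to pay at q' = 90.8571: 204.25 − 0.48·90.8571 = 160.6386.
Δq = 99.0964 − 90.8571 = 8.2393; wedge = 160.6386 − 153.8 = 6.8386.
Welfare loss = ½ × 8.2393 × 6.8386 = 28.17.

28.17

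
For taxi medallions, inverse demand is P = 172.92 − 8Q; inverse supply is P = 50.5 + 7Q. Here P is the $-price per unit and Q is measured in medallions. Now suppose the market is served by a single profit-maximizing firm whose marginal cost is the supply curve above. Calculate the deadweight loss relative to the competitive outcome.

Competitive equilibrium: 172.92 − 8Q = 50.5 + 7Q → Q* = 8.1613, P* = 107.6293.
Marginal revenue: MR = 172.92 − 16Q. Set MR = MC: 172.92 − 16Q = 50.5 + 7Q → Q_m = 5.3226.
Price P_m = 172.92 − 8·5.3226 = 130.3392; MC(Q_m) = 50.5 + 7·5.3226 = 87.7582.
Competitive Q* = 8.1613, so ΔQ = 2.8387; wedge = 130.3392 − 87.7582 = 42.581.
The triangle = ½ × 2.8387 × 42.581 = $60.44.

$60.44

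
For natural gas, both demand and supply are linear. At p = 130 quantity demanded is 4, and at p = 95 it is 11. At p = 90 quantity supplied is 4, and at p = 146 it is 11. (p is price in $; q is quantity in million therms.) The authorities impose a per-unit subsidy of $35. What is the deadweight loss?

Demand slope = (95 − 130)/(11 − 4) = −5, so p = 150 − 5q.
Supply slope = (146 − 90)/(11 − 4) = 8, so p = 58 + 8q.
Competitive equilibrium: 150 − 5q = 58 + 8q → q* = 7.0769, p* = 114.6154.
The subsidy lowers effective supply by 35: p = 23 + 8q.
New quantity: 150 − 5q = 23 + 8q → q' = 9.7692.
Overproduction Δq = 9.7692 − 7.0769 = 2.6923; wedge = subsidy = 35.
DWL = ½ × 2.6923 × 35 = $47.12 million.

$47.12 million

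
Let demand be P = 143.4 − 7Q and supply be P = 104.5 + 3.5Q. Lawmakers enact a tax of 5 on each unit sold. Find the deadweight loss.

1.19

Competitive equilibrium: 143.4 − 7Q = 104.5 + 3.5Q → Q* = 3.7048, P* = 117.4667.
With the tax, the buyer price exceeds the seller price by 5: (143.4 − 7Q) − (104.5 + 3.5Q) = 5 → Q' = 3.2286.
ΔQ = 3.7048 − 3.2286 = 0.4762; the wedge equals the tax, 5.
The triangle = ½ × 0.4762 × 5 = 1.19.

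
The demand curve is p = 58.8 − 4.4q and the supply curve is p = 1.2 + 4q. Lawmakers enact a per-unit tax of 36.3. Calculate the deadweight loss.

Competitive equilibrium: 58.8 − 4.4q = 1.2 + 4q → q* = 6.8571, p* = 28.6286.
With the tax, the buyer price exceeds the seller price by 36.3: (58.8 − 4.4q) − (1.2 + 4q) = 36.3 → q' = 2.5357.
Δq = 6.8571 − 2.5357 = 4.3214; the wedge equals the tax, 36.3.
Deadweight loss = ½ × 4.3214 × 36.3 = 78.43.

78.43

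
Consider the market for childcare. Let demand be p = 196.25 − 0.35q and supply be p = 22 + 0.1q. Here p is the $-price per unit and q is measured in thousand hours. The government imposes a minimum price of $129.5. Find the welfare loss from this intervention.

Competitive equilibrium: 196.25 − 0.35q = 22 + 0.1q → q* = 387.2222, p* = 60.7222.
At the floor p = 129.5, quantity demanded = (196.25 − 129.5)/0.35 = 190.7143.
Sellers' marginal cost at q' = 190.7143: 22 + 0.1·190.7143 = 41.0714.
Δq = 387.2222 − 190.7143 = 196.5079; wedge = 129.5 − 41.0714 = 88.4286.
Welfare loss = ½ × 196.5079 × 88.4286 = $8688.46 thousand.

$8688.46 thousand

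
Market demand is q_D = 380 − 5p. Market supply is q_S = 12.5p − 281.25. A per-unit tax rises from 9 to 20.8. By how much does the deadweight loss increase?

In inverse form: demand p = 76 − 0.2q, supply p = 22.5 + 0.08q.
Competitive equilibrium: 76 − 0.2q = 22.5 + 0.08q → q* = 191.0714, p* = 37.7857.
For a per-unit tax t: Δq = t/0.28, so DWL = ½·t·(t/0.28) = t²/0.56.
At t = 9: DWL = 144.643. At t = 20.8: DWL = 772.571.
Increase = 772.571 − 144.643 = 627.93.

627.93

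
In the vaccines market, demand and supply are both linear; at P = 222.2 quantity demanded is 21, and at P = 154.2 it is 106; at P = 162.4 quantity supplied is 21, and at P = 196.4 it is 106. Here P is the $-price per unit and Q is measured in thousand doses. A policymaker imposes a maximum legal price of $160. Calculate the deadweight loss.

$1870.42 thousand

Demand slope = (154.2 − 222.2)/(106 − 21) = −0.8, so P = 239 − 0.8Q.
Supply slope = (196.4 − 162.4)/(106 − 21) = 0.4, so P = 154 + 0.4Q.
Competitive equilibrium: 239 − 0.8Q = 154 + 0.4Q → Q* = 70.8333, P* = 182.3333.
At the ceiling P = 160, quantity supplied = (160 − 154)/0.4 = 15.
Willingness to pay at Q' = 15: 239 − 0.8·15 = 227.
ΔQ = 70.8333 − 15 = 55.8333; wedge = 227 − 160 = 67.
DWL = ½ × 55.8333 × 67 = $1870.42 thousand.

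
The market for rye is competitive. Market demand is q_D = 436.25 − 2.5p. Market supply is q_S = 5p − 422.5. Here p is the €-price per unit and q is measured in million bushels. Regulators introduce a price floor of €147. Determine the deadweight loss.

€1980.47 million

In inverse form: demand p = 174.5 − 0.4q, supply p = 84.5 + 0.2q.
Competitive equilibrium: 174.5 − 0.4q = 84.5 + 0.2q → q* = 150, p* = 114.5.
At the floor p = 147, quantity demanded = (174.5 − 147)/0.4 = 68.75.
Sellers' marginal cost at q' = 68.75: 84.5 + 0.2·68.75 = 98.25.
Δq = 150 − 68.75 = 81.25; wedge = 147 − 98.25 = 48.75.
Deadweight loss = ½ × 81.25 × 48.75 = €1980.47 million.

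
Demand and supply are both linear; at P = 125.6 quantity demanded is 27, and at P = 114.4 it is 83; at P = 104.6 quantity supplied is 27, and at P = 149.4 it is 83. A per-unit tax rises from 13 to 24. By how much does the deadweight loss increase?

Demand slope = (114.4 − 125.6)/(83 − 27) = −0.2, so P = 131 − 0.2Q.
Supply slope = (149.4 − 104.6)/(83 − 27) = 0.8, so P = 83 + 0.8Q.
Competitive equilibrium: 131 − 0.2Q = 83 + 0.8Q → Q* = 48, P* = 121.4.
For a per-unit tax t: ΔQ = t/1, so DWL = ½·t·(t/1) = t²/2.
At t = 13: DWL = 84.5. At t = 24: DWL = 288.
Increase = 288 − 84.5 = 203.50.

203.50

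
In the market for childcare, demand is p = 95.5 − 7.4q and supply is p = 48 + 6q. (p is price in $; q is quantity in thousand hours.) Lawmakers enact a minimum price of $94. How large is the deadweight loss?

$74.84 thousand

Competitive equilibrium: 95.5 − 7.4q = 48 + 6q → q* = 3.5448, p* = 69.2687.
At the floor p = 94, quantity demanded = (95.5 − 94)/7.4 = 0.2027.
Sellers' marginal cost at q' = 0.2027: 48 + 6·0.2027 = 49.2162.
Δq = 3.5448 − 0.2027 = 3.3421; wedge = 94 − 49.2162 = 44.7838.
Welfare loss = ½ × 3.3421 × 44.7838 = $74.84 thousand.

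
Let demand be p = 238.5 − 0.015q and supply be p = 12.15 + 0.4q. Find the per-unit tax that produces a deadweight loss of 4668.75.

62.25

Competitive equilibrium: 238.5 − 0.015q = 12.15 + 0.4q → q* = 545.4217, p* = 230.3187.
A tax t gives Δq = t/0.415 and wedge t, so DWL = t²/0.83.
t²/0.83 = 4668.75 → t² = 3875.0625 → t = 62.25.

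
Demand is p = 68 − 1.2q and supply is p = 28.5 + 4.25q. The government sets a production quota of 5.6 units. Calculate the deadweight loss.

Competitive equilibrium: 68 − 1.2q = 28.5 + 4.25q → q* = 7.2477, p* = 59.3028.
At q = 5.6: demand price = 68 − 1.2·5.6 = 61.28; supply price = 28.5 + 4.25·5.6 = 52.3.
Δq = 7.2477 − 5.6 = 1.6477; wedge = 61.28 − 52.3 = 8.98.
Deadweight loss = ½ × 1.6477 × 8.98 = 7.40.

7.40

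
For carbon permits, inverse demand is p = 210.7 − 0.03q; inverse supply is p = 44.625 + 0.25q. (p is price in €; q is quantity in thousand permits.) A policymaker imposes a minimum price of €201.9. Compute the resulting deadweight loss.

€12582.51 thousand

Competitive equilibrium: 210.7 − 0.03q = 44.625 + 0.25q → q* = 593.125, p* = 192.9063.
At the floor p = 201.9, quantity demanded = (210.7 − 201.9)/0.03 = 293.3333.
Sellers' marginal cost at q' = 293.3333: 44.625 + 0.25·293.3333 = 117.9583.
Δq = 593.125 − 293.3333 = 299.7917; wedge = 201.9 − 117.9583 = 83.9417.
Deadweight loss = ½ × 299.7917 × 83.9417 = €12582.51 thousand.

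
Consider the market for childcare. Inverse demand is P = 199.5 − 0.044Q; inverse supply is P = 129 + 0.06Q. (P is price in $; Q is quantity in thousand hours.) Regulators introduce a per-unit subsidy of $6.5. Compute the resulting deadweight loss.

$203.125 thousand

Competitive equilibrium: 199.5 − 0.044Q = 129 + 0.06Q → Q* = 677.8846, P* = 169.6731.
The subsidy lowers effective supply by 6.5: P = 122.5 + 0.06Q.
New quantity: 199.5 − 0.044Q = 122.5 + 0.06Q → Q' = 740.3846.
Overproduction ΔQ = 740.3846 − 677.8846 = 62.5; wedge = subsidy = 6.5.
DWL = ½ × 62.5 × 6.5 = $203.125 thousand.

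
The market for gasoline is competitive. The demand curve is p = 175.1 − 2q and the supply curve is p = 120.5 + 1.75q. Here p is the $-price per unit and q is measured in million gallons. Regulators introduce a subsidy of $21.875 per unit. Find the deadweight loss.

Competitive equilibrium: 175.1 − 2q = 120.5 + 1.75q → q* = 14.56, p* = 145.98.
The subsidy lowers effective supply by 21.875: p = 98.625 + 1.75q.
New quantity: 175.1 − 2q = 98.625 + 1.75q → q' = 20.3933.
Overproduction Δq = 20.3933 − 14.56 = 5.8333; wedge = subsidy = 21.875.
Welfare loss = ½ × 5.8333 × 21.875 = $63.80 million.

$63.80 million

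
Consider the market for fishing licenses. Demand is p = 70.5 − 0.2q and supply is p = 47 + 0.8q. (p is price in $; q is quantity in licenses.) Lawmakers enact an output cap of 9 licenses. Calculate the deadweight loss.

$105.125

Competitive equilibrium: 70.5 − 0.2q = 47 + 0.8q → q* = 23.5, p* = 65.8.
At q = 9: demand price = 70.5 − 0.2·9 = 68.7; supply price = 47 + 0.8·9 = 54.2.
Δq = 23.5 − 9 = 14.5; wedge = 68.7 − 54.2 = 14.5.
The triangle = ½ × 14.5 × 14.5 = $105.125.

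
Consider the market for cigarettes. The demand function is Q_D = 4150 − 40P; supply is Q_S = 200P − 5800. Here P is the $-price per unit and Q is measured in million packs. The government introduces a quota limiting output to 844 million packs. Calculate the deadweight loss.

In inverse form: demand P = 103.75 − 0.025Q, supply P = 29 + 0.005Q.
Competitive equilibrium: 103.75 − 0.025Q = 29 + 0.005Q → Q* = 2491.6667, P* = 41.4583.
At Q = 844: demand price = 103.75 − 0.025·844 = 82.65; supply price = 29 + 0.005·844 = 33.22.
ΔQ = 2491.6667 − 844 = 1647.6667; wedge = 82.65 − 33.22 = 49.43.
Deadweight loss = ½ × 1647.6667 × 49.43 = $40722.08 million.

$40722.08 million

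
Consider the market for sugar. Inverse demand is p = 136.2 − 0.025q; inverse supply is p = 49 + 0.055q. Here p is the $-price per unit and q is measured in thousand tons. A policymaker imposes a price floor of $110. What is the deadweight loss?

Competitive equilibrium: 136.2 − 0.025q = 49 + 0.055q → q* = 1090, p* = 108.95.
At the floor p = 110, quantity demanded = (136.2 − 110)/0.025 = 1048.
Sellers' marginal cost at q' = 1048: 49 + 0.055·1048 = 106.64.
Δq = 1090 − 1048 = 42; wedge = 110 − 106.64 = 3.36.
The triangle = ½ × 42 × 3.36 = $70.56 thousand.

$70.56 thousand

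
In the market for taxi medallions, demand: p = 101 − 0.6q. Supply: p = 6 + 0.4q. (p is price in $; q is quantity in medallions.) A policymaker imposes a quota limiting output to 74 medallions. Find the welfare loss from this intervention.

Competitive equilibrium: 101 − 0.6q = 6 + 0.4q → q* = 95, p* = 44.
At q = 74: demand price = 101 − 0.6·74 = 56.6; supply price = 6 + 0.4·74 = 35.6.
Δq = 95 − 74 = 21; wedge = 56.6 − 35.6 = 21.
Welfare loss = ½ × 21 × 21 = $220.50.

$220.50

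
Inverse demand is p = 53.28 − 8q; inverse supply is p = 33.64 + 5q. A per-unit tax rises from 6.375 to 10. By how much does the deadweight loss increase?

Competitive equilibrium: 53.28 − 8q = 33.64 + 5q → q* = 1.5108, p* = 41.1938.
For a per-unit tax t: Δq = t/13, so DWL = ½·t·(t/13) = t²/26.
At t = 6.375: DWL = 1.563. At t = 10: DWL = 3.846.
Increase = 3.846 − 1.563 = 2.28.

2.28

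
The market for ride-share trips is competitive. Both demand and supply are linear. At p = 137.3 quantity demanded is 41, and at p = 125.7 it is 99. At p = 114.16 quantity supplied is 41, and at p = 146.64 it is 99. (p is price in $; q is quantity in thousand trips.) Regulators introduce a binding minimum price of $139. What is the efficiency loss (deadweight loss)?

Demand slope = (125.7 − 137.3)/(99 − 41) = −0.2, so p = 145.5 − 0.2q.
Supply slope = (146.64 − 114.16)/(99 − 41) = 0.56, so p = 91.2 + 0.56q.
Competitive equilibrium: 145.5 − 0.2q = 91.2 + 0.56q → q* = 71.4474, p* = 131.2105.
At the floor p = 139, quantity demanded = (145.5 − 139)/0.2 = 32.5.
Sellers' marginal cost at q' = 32.5: 91.2 + 0.56·32.5 = 109.4.
Δq = 71.4474 − 32.5 = 38.9474; wedge = 139 − 109.4 = 29.6.
Deadweight loss = ½ × 38.9474 × 29.6 = $576.42 thousand.

$576.42 thousand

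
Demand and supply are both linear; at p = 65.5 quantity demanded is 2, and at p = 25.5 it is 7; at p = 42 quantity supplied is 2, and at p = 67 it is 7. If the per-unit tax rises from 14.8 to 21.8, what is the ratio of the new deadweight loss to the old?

Demand slope = (25.5 − 65.5)/(7 − 2) = −8, so p = 81.5 − 8q.
Supply slope = (67 − 42)/(7 − 2) = 5, so p = 32 + 5q.
Competitive equilibrium: 81.5 − 8q = 32 + 5q → q* = 3.8077, p* = 51.0385.
For a per-unit tax t: Δq = t/13, so DWL = ½·t·(t/13) = t²/26.
At t = 14.8: DWL = 8.425. At t = 21.8: DWL = 18.278.
Ratio = (21.8/14.8)² = 2.170.

2.170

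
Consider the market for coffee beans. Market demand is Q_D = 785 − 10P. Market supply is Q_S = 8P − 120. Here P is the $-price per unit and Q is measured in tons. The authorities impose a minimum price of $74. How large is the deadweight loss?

$6330.87

In inverse form: demand P = 78.5 − 0.1Q, supply P = 15 + 0.125Q.
Competitive equilibrium: 78.5 − 0.1Q = 15 + 0.125Q → Q* = 282.2222, P* = 50.2778.
At the floor P = 74, quantity demanded = (78.5 − 74)/0.1 = 45.
Sellers' marginal cost at Q' = 45: 15 + 0.125·45 = 20.625.
ΔQ = 282.2222 − 45 = 237.2222; wedge = 74 − 20.625 = 53.375.
Deadweight loss = ½ × 237.2222 × 53.375 = $6330.87.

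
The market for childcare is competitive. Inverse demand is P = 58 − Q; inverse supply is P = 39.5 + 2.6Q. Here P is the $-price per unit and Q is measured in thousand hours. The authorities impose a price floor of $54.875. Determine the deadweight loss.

$7.30 thousand

Competitive equilibrium: 58 − Q = 39.5 + 2.6Q → Q* = 5.1389, P* = 52.8611.
At the floor P = 54.875, quantity demanded = (58 − 54.875)/1 = 3.125.
Sellers' marginal cost at Q' = 3.125: 39.5 + 2.6·3.125 = 47.625.
ΔQ = 5.1389 − 3.125 = 2.0139; wedge = 54.875 − 47.625 = 7.25.
The triangle = ½ × 2.0139 × 7.25 = $7.30 thousand.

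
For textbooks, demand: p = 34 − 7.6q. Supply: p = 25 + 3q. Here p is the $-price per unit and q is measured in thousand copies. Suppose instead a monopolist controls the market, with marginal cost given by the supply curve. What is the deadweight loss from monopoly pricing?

Competitive equilibrium: 34 − 7.6q = 25 + 3q → q* = 0.8491, p* = 27.5472.
Marginal revenue: MR = 34 − 15.2q. Set MR = MC: 34 − 15.2q = 25 + 3q → q_m = 0.4945.
Price p_m = 34 − 7.6·0.4945 = 30.2418; MC(q_m) = 25 + 3·0.4945 = 26.4835.
Competitive q* = 0.8491, so Δq = 0.3546; wedge = 30.2418 − 26.4835 = 3.7583.
Welfare loss = ½ × 0.3546 × 3.7583 = $0.67 thousand.

$0.67 thousand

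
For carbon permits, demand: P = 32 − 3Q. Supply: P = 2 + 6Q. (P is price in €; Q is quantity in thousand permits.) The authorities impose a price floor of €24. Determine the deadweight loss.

Competitive equilibrium: 32 − 3Q = 2 + 6Q → Q* = 3.3333, P* = 22.
At the floor P = 24, quantity demanded = (32 − 24)/3 = 2.6667.
Sellers' marginal cost at Q' = 2.6667: 2 + 6·2.6667 = 18.0002.
ΔQ = 3.3333 − 2.6667 = 0.6666; wedge = 24 − 18.0002 = 5.9998.
Deadweight loss = ½ × 0.6666 × 5.9998 = €2 thousand.

€2 thousand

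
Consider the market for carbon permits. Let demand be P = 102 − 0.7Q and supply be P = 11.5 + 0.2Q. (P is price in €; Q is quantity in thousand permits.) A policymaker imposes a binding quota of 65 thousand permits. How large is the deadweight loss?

Competitive equilibrium: 102 − 0.7Q = 11.5 + 0.2Q → Q* = 100.5556, P* = 31.6111.
At Q = 65: demand price = 102 − 0.7·65 = 56.5; supply price = 11.5 + 0.2·65 = 24.5.
ΔQ = 100.5556 − 65 = 35.5556; wedge = 56.5 − 24.5 = 32.
Welfare loss = ½ × 35.5556 × 32 = €568.89 thousand.

€568.89 thousand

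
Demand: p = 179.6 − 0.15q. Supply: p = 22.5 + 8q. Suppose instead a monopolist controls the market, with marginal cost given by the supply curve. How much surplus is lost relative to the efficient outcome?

Competitive equilibrium: 179.6 − 0.15q = 22.5 + 8q → q* = 19.2761, p* = 176.7086.
Marginal revenue: MR = 179.6 − 0.3q. Set MR = MC: 179.6 − 0.3q = 22.5 + 8q → q_m = 18.9277.
Price p_m = 179.6 − 0.15·18.9277 = 176.7608; MC(q_m) = 22.5 + 8·18.9277 = 173.9216.
Competitive q* = 19.2761, so Δq = 0.3484; wedge = 176.7608 − 173.9216 = 2.8392.
The triangle = ½ × 0.3484 × 2.8392 = 0.49.

0.49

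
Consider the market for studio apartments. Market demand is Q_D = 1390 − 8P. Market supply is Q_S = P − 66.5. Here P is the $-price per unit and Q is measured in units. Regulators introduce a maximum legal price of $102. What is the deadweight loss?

In inverse form: demand P = 173.75 − 0.125Q, supply P = 66.5 + Q.
Competitive equilibrium: 173.75 − 0.125Q = 66.5 + Q → Q* = 95.33333, P* = 161.83333.
At the ceiling P = 102, quantity supplied = (102 − 66.5)/1 = 35.5.
Willingness to pay at Q' = 35.5: 173.75 − 0.125·35.5 = 169.3125.
ΔQ = 95.33333 − 35.5 = 59.83333; wedge = 169.3125 − 102 = 67.3125.
The triangle = ½ × 59.83333 × 67.3125 = $2013.77.

$2013.77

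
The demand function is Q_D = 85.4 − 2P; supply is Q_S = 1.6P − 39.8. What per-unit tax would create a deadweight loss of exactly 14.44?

5.7

In inverse form: demand P = 42.7 − 0.5Q, supply P = 24.875 + 0.625Q.
Competitive equilibrium: 42.7 − 0.5Q = 24.875 + 0.625Q → Q* = 15.8444, P* = 34.7778.
A tax t gives ΔQ = t/1.125 and wedge t, so DWL = t²/2.25.
t²/2.25 = 14.44 → t² = 32.49 → t = 5.7.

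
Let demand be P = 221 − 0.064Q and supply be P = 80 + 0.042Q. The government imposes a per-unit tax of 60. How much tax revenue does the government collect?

45849.06

Competitive equilibrium: 221 − 0.064Q = 80 + 0.042Q → Q* = 1330.18868, P* = 135.86792.
With the tax, the buyer price exceeds the seller price by 60: (221 − 0.064Q) − (80 + 0.042Q) = 60 → Q' = 764.15094.
Tax revenue = 60 × 764.15094 = 45849.06.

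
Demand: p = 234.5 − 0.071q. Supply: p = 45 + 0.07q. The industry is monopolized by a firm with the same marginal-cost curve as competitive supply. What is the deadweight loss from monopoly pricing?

14282.83

Competitive equilibrium: 234.5 − 0.071q = 45 + 0.07q → q* = 1343.9716, p* = 139.078.
Marginal revenue: MR = 234.5 − 0.142q. Set MR = MC: 234.5 − 0.142q = 45 + 0.07q → q_m = 893.8679.
Price p_m = 234.5 − 0.071·893.8679 = 171.0354; MC(q_m) = 45 + 0.07·893.8679 = 107.5708.
Competitive q* = 1343.9716, so Δq = 450.1037; wedge = 171.0354 − 107.5708 = 63.4646.
The triangle = ½ × 450.1037 × 63.4646 = 14282.83.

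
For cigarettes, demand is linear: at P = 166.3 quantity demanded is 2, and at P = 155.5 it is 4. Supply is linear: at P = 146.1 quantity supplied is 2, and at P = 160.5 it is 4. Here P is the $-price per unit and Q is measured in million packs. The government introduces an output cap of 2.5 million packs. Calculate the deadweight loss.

Demand slope = (155.5 − 166.3)/(4 − 2) = −5.4, so P = 177.1 − 5.4Q.
Supply slope = (160.5 − 146.1)/(4 − 2) = 7.2, so P = 131.7 + 7.2Q.
Competitive equilibrium: 177.1 − 5.4Q = 131.7 + 7.2Q → Q* = 3.6032, P* = 157.6429.
At Q = 2.5: demand price = 177.1 − 5.4·2.5 = 163.6; supply price = 131.7 + 7.2·2.5 = 149.7.
ΔQ = 3.6032 − 2.5 = 1.1032; wedge = 163.6 − 149.7 = 13.9.
Welfare loss = ½ × 1.1032 × 13.9 = $7.67 million.

$7.67 million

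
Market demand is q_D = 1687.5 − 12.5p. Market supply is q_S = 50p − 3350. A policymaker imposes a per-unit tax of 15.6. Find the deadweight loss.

In inverse form: demand p = 135 − 0.08q, supply p = 67 + 0.02q.
Competitive equilibrium: 135 − 0.08q = 67 + 0.02q → q* = 680, p* = 80.6.
With the tax, the buyer price exceeds the seller price by 15.6: (135 − 0.08q) − (67 + 0.02q) = 15.6 → q' = 524.
Δq = 680 − 524 = 156; the wedge equals the tax, 15.6.
DWL = ½ × 156 × 15.6 = 1216.80.

1216.80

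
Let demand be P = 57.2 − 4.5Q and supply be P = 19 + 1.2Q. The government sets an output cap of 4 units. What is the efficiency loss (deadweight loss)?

Competitive equilibrium: 57.2 − 4.5Q = 19 + 1.2Q → Q* = 6.7018, P* = 27.0421.
At Q = 4: demand price = 57.2 − 4.5·4 = 39.2; supply price = 19 + 1.2·4 = 23.8.
ΔQ = 6.7018 − 4 = 2.7018; wedge = 39.2 − 23.8 = 15.4.
DWL = ½ × 2.7018 × 15.4 = 20.80.

20.80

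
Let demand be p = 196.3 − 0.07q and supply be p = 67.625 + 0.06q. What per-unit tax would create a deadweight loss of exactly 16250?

Competitive equilibrium: 196.3 − 0.07q = 67.625 + 0.06q → q* = 989.8077, p* = 127.0135.
A tax t gives Δq = t/0.13 and wedge t, so DWL = t²/0.26.
t²/0.26 = 16250 → t² = 4225 → t = 65.

65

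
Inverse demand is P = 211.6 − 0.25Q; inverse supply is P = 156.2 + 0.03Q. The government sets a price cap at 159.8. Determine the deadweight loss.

Competitive equilibrium: 211.6 − 0.25Q = 156.2 + 0.03Q → Q* = 197.8571, P* = 162.1357.
At the ceiling P = 159.8, quantity supplied = (159.8 − 156.2)/0.03 = 120.
Willingness to pay at Q' = 120: 211.6 − 0.25·120 = 181.6.
ΔQ = 197.8571 − 120 = 77.8571; wedge = 181.6 − 159.8 = 21.8.
Welfare loss = ½ × 77.8571 × 21.8 = 848.64.

848.64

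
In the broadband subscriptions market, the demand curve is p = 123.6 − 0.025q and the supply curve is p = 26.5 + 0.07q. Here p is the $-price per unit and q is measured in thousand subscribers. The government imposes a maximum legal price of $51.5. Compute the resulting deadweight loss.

$21003.31 thousand

Competitive equilibrium: 123.6 − 0.025q = 26.5 + 0.07q → q* = 1022.10526, p* = 98.04737.
At the ceiling p = 51.5, quantity supplied = (51.5 − 26.5)/0.07 = 357.14286.
Willingness to pay at q' = 357.14286: 123.6 − 0.025·357.14286 = 114.67143.
Δq = 1022.10526 − 357.14286 = 664.9624; wedge = 114.67143 − 51.5 = 63.17143.
Welfare loss = ½ × 664.9624 × 63.17143 = $21003.31 thousand.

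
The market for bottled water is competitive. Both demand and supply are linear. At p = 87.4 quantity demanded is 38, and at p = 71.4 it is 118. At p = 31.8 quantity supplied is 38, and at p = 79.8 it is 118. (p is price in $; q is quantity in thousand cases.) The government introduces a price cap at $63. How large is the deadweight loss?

Demand slope = (71.4 − 87.4)/(118 − 38) = −0.2, so p = 95 − 0.2q.
Supply slope = (79.8 − 31.8)/(118 − 38) = 0.6, so p = 9 + 0.6q.
Competitive equilibrium: 95 − 0.2q = 9 + 0.6q → q* = 107.5, p* = 73.5.
At the ceiling p = 63, quantity supplied = (63 − 9)/0.6 = 90.
Willingness to pay at q' = 90: 95 − 0.2·90 = 77.
Δq = 107.5 − 90 = 17.5; wedge = 77 − 63 = 14.
DWL = ½ × 17.5 × 14 = $122.50 thousand.

$122.50 thousand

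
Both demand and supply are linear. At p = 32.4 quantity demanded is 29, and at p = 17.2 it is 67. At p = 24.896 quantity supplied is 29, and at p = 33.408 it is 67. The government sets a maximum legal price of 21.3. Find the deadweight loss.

245.99

Demand slope = (17.2 − 32.4)/(67 − 29) = −0.4, so p = 44 − 0.4q.
Supply slope = (33.408 − 24.896)/(67 − 29) = 0.224, so p = 18.4 + 0.224q.
Competitive equilibrium: 44 − 0.4q = 18.4 + 0.224q → q* = 41.0256, p* = 27.5897.
At the ceiling p = 21.3, quantity supplied = (21.3 − 18.4)/0.224 = 12.9464.
Willingness to pay at q' = 12.9464: 44 − 0.4·12.9464 = 38.8214.
Δq = 41.0256 − 12.9464 = 28.0792; wedge = 38.8214 − 21.3 = 17.5214.
Welfare loss = ½ × 28.0792 × 17.5214 = 245.99.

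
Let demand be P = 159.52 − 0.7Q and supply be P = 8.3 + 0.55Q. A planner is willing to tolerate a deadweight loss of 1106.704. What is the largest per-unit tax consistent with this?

Competitive equilibrium: 159.52 − 0.7Q = 8.3 + 0.55Q → Q* = 120.976, P* = 74.8368.
A tax t gives ΔQ = t/1.25 and wedge t, so DWL = t²/2.5.
t²/2.5 = 1106.704 → t² = 2766.76 → t = 52.6.

52.6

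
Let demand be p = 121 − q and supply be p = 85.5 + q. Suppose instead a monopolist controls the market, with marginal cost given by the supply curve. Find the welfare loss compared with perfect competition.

35.01

Competitive equilibrium: 121 − q = 85.5 + q → q* = 17.75, p* = 103.25.
Marginal revenue: MR = 121 − 2q. Set MR = MC: 121 − 2q = 85.5 + q → q_m = 11.8333.
Price p_m = 121 − 1·11.8333 = 109.1667; MC(q_m) = 85.5 + 1·11.8333 = 97.3333.
Competitive q* = 17.75, so Δq = 5.9167; wedge = 109.1667 − 97.3333 = 11.8334.
Welfare loss = ½ × 5.9167 × 11.8334 = 35.01.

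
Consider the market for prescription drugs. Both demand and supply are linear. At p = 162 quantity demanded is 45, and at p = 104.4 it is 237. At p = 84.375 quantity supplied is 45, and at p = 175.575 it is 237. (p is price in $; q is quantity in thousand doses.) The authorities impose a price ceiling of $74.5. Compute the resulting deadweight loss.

Demand slope = (104.4 − 162)/(237 − 45) = −0.3, so p = 175.5 − 0.3q.
Supply slope = (175.575 − 84.375)/(237 − 45) = 0.475, so p = 63 + 0.475q.
Competitive equilibrium: 175.5 − 0.3q = 63 + 0.475q → q* = 145.16129, p* = 131.95161.
At the ceiling p = 74.5, quantity supplied = (74.5 − 63)/0.475 = 24.21053.
Willingness to pay at q' = 24.21053: 175.5 − 0.3·24.21053 = 168.23684.
Δq = 145.16129 − 24.21053 = 120.95076; wedge = 168.23684 − 74.5 = 93.73684.
Welfare loss = ½ × 120.95076 × 93.73684 = $5668.77 thousand.

$5668.77 thousand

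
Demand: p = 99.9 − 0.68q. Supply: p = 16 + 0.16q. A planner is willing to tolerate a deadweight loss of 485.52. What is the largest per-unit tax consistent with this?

28.56

Competitive equilibrium: 99.9 − 0.68q = 16 + 0.16q → q* = 99.881, p* = 31.981.
A tax t gives Δq = t/0.84 and wedge t, so DWL = t²/1.68.
t²/1.68 = 485.52 → t² = 815.6736 → t = 28.56.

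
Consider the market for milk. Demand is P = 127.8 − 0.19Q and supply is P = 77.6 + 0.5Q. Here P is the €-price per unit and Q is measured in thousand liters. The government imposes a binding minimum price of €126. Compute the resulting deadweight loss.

€1381.50 thousand

Competitive equilibrium: 127.8 − 0.19Q = 77.6 + 0.5Q → Q* = 72.7536, P* = 113.9768.
At the floor P = 126, quantity demanded = (127.8 − 126)/0.19 = 9.4737.
Sellers' marginal cost at Q' = 9.4737: 77.6 + 0.5·9.4737 = 82.3369.
ΔQ = 72.7536 − 9.4737 = 63.2799; wedge = 126 − 82.3369 = 43.6631.
Deadweight loss = ½ × 63.2799 × 43.6631 = €1381.50 thousand.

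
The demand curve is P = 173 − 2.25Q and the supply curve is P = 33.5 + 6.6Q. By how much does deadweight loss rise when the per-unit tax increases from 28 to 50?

96.95

Competitive equilibrium: 173 − 2.25Q = 33.5 + 6.6Q → Q* = 15.7627, P* = 137.5339.
For a per-unit tax t: ΔQ = t/8.85, so DWL = ½·t·(t/8.85) = t²/17.7.
At t = 28: DWL = 44.294. At t = 50: DWL = 141.243.
Increase = 141.243 − 44.294 = 96.95.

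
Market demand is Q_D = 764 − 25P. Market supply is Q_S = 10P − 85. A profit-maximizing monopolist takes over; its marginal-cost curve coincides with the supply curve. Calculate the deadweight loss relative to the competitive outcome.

In inverse form: demand P = 30.56 − 0.04Q, supply P = 8.5 + 0.1Q.
Competitive equilibrium: 30.56 − 0.04Q = 8.5 + 0.1Q → Q* = 157.5714, P* = 24.2571.
Marginal revenue: MR = 30.56 − 0.08Q. Set MR = MC: 30.56 − 0.08Q = 8.5 + 0.1Q → Q_m = 122.5556.
Price P_m = 30.56 − 0.04·122.5556 = 25.6578; MC(Q_m) = 8.5 + 0.1·122.5556 = 20.7556.
Competitive Q* = 157.5714, so ΔQ = 35.0158; wedge = 25.6578 − 20.7556 = 4.9022.
DWL = ½ × 35.0158 × 4.9022 = 85.83.

85.83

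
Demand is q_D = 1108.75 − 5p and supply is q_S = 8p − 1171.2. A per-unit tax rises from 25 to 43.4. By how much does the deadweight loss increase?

1936.25

In inverse form: demand p = 221.75 − 0.2q, supply p = 146.4 + 0.125q.
Competitive equilibrium: 221.75 − 0.2q = 146.4 + 0.125q → q* = 231.8462, p* = 175.3808.
For a per-unit tax t: Δq = t/0.325, so DWL = ½·t·(t/0.325) = t²/0.65.
At t = 25: DWL = 961.538. At t = 43.4: DWL = 2897.785.
Increase = 2897.785 − 961.538 = 1936.25.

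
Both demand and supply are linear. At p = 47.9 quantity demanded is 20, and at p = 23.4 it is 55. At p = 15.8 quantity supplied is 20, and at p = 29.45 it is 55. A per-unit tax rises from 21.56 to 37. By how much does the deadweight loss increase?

414.76

Demand slope = (23.4 − 47.9)/(55 − 20) = −0.7, so p = 61.9 − 0.7q.
Supply slope = (29.45 − 15.8)/(55 − 20) = 0.39, so p = 8 + 0.39q.
Competitive equilibrium: 61.9 − 0.7q = 8 + 0.39q → q* = 49.4495, p* = 27.2853.
For a per-unit tax t: Δq = t/1.09, so DWL = ½·t·(t/1.09) = t²/2.18.
At t = 21.56: DWL = 213.226. At t = 37: DWL = 627.982.
Increase = 627.982 − 213.226 = 414.76.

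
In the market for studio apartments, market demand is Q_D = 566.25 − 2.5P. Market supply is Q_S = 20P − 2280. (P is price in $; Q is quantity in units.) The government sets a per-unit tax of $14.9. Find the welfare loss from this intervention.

In inverse form: demand P = 226.5 − 0.4Q, supply P = 114 + 0.05Q.
Competitive equilibrium: 226.5 − 0.4Q = 114 + 0.05Q → Q* = 250, P* = 126.5.
With the tax, the buyer price exceeds the seller price by 14.9: (226.5 − 0.4Q) − (114 + 0.05Q) = 14.9 → Q' = 216.8889.
ΔQ = 250 − 216.8889 = 33.1111; the wedge equals the tax, 14.9.
DWL = ½ × 33.1111 × 14.9 = $246.68.

$246.68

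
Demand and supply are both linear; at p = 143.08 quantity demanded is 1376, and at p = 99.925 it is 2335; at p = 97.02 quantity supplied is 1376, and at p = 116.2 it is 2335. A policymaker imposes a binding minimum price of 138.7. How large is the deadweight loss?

12144.14

Demand slope = (99.925 − 143.08)/(2335 − 1376) = −0.045, so p = 205 − 0.045q.
Supply slope = (116.2 − 97.02)/(2335 − 1376) = 0.02, so p = 69.5 + 0.02q.
Competitive equilibrium: 205 − 0.045q = 69.5 + 0.02q → q* = 2084.61538, p* = 111.19231.
At the floor p = 138.7, quantity demanded = (205 − 138.7)/0.045 = 1473.33333.
Sellers' marginal cost at q' = 1473.33333: 69.5 + 0.02·1473.33333 = 98.96667.
Δq = 2084.61538 − 1473.33333 = 611.28205; wedge = 138.7 − 98.96667 = 39.73333.
Deadweight loss = ½ × 611.28205 × 39.73333 = 12144.14.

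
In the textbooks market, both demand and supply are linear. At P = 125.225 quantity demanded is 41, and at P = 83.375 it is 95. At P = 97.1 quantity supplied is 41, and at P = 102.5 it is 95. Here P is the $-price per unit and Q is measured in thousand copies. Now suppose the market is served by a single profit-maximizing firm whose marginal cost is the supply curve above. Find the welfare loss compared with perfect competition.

Demand slope = (83.375 − 125.225)/(95 − 41) = −0.775, so P = 157 − 0.775Q.
Supply slope = (102.5 − 97.1)/(95 − 41) = 0.1, so P = 93 + 0.1Q.
Competitive equilibrium: 157 − 0.775Q = 93 + 0.1Q → Q* = 73.1429, P* = 100.3143.
Marginal revenue: MR = 157 − 1.55Q. Set MR = MC: 157 − 1.55Q = 93 + 0.1Q → Q_m = 38.7879.
Price P_m = 157 − 0.775·38.7879 = 126.9394; MC(Q_m) = 93 + 0.1·38.7879 = 96.8788.
Competitive Q* = 73.1429, so ΔQ = 34.355; wedge = 126.9394 − 96.8788 = 30.0606.
DWL = ½ × 34.355 × 30.0606 = $516.37 thousand.

$516.37 thousand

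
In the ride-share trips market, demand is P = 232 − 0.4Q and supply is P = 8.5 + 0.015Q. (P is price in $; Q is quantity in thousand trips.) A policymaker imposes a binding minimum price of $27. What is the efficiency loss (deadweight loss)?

Competitive equilibrium: 232 − 0.4Q = 8.5 + 0.015Q → Q* = 538.5542, P* = 16.5783.
At the floor P = 27, quantity demanded = (232 − 27)/0.4 = 512.5.
Sellers' marginal cost at Q' = 512.5: 8.5 + 0.015·512.5 = 16.1875.
ΔQ = 538.5542 − 512.5 = 26.0542; wedge = 27 − 16.1875 = 10.8125.
DWL = ½ × 26.0542 × 10.8125 = $140.86 thousand.

$140.86 thousand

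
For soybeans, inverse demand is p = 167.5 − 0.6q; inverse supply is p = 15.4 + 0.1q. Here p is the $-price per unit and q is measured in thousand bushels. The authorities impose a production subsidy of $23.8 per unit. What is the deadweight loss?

$404.60 thousand

Competitive equilibrium: 167.5 − 0.6q = 15.4 + 0.1q → q* = 217.2857, p* = 37.1286.
The subsidy lowers effective supply by 23.8: p = 0.1q − 8.4.
New quantity: 167.5 − 0.6q = 0.1q − 8.4 → q' = 251.2857.
Overproduction Δq = 251.2857 − 217.2857 = 34; wedge = subsidy = 23.8.
Deadweight loss = ½ × 34 × 23.8 = $404.60 thousand.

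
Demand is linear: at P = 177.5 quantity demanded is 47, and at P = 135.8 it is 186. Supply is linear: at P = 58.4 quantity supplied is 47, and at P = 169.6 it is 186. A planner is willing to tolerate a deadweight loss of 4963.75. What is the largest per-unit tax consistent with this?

104.5

Demand slope = (135.8 − 177.5)/(186 − 47) = −0.3, so P = 191.6 − 0.3Q.
Supply slope = (169.6 − 58.4)/(186 − 47) = 0.8, so P = 20.8 + 0.8Q.
Competitive equilibrium: 191.6 − 0.3Q = 20.8 + 0.8Q → Q* = 155.2727, P* = 145.0182.
A tax t gives ΔQ = t/1.1 and wedge t, so DWL = t²/2.2.
t²/2.2 = 4963.75 → t² = 10920.25 → t = 104.5.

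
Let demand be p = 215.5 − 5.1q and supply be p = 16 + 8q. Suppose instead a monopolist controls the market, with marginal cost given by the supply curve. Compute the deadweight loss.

119.28

Competitive equilibrium: 215.5 − 5.1q = 16 + 8q → q* = 15.22901, p* = 137.83206.
Marginal revenue: MR = 215.5 − 10.2q. Set MR = MC: 215.5 − 10.2q = 16 + 8q → q_m = 10.96154.
Price p_m = 215.5 − 5.1·10.96154 = 159.59615; MC(q_m) = 16 + 8·10.96154 = 103.69232.
Competitive q* = 15.22901, so Δq = 4.26747; wedge = 159.59615 − 103.69232 = 55.90383.
DWL = ½ × 4.26747 × 55.90383 = 119.28.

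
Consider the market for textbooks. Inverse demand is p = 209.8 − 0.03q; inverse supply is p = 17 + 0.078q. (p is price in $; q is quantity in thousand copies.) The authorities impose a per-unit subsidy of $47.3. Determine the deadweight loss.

$10357.82 thousand

Competitive equilibrium: 209.8 − 0.03q = 17 + 0.078q → q* = 1785.1852, p* = 156.2444.
The subsidy lowers effective supply by 47.3: p = 0.078q − 30.3.
New quantity: 209.8 − 0.03q = 0.078q − 30.3 → q' = 2223.1481.
Overproduction Δq = 2223.1481 − 1785.1852 = 437.9629; wedge = subsidy = 47.3.
The triangle = ½ × 437.9629 × 47.3 = $10357.82 thousand.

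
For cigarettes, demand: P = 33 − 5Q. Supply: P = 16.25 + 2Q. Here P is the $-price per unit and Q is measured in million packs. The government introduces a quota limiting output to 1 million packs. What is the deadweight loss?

$6.79 million

Competitive equilibrium: 33 − 5Q = 16.25 + 2Q → Q* = 2.3929, P* = 21.0357.
At Q = 1: demand price = 33 − 5·1 = 28; supply price = 16.25 + 2·1 = 18.25.
ΔQ = 2.3929 − 1 = 1.3929; wedge = 28 − 18.25 = 9.75.
Deadweight loss = ½ × 1.3929 × 9.75 = $6.79 million.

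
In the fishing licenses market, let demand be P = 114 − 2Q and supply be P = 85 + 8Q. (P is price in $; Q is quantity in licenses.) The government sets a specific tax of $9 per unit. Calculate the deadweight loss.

$4.05

Competitive equilibrium: 114 − 2Q = 85 + 8Q → Q* = 2.9, P* = 108.2.
With the tax, the buyer price exceeds the seller price by 9: (114 − 2Q) − (85 + 8Q) = 9 → Q' = 2.
ΔQ = 2.9 − 2 = 0.9; the wedge equals the tax, 9.
The triangle = ½ × 0.9 × 9 = $4.05.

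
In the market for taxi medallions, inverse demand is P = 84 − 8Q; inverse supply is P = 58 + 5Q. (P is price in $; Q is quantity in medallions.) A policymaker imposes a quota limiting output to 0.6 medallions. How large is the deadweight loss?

Competitive equilibrium: 84 − 8Q = 58 + 5Q → Q* = 2, P* = 68.
At Q = 0.6: demand price = 84 − 8·0.6 = 79.2; supply price = 58 + 5·0.6 = 61.
ΔQ = 2 − 0.6 = 1.4; wedge = 79.2 − 61 = 18.2.
The triangle = ½ × 1.4 × 18.2 = $12.74.

$12.74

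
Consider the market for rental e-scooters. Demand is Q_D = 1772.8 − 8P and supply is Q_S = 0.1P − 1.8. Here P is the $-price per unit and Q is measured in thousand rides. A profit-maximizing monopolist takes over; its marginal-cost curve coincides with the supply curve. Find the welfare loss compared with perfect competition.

In inverse form: demand P = 221.6 − 0.125Q, supply P = 18 + 10Q.
Competitive equilibrium: 221.6 − 0.125Q = 18 + 10Q → Q* = 20.1086, P* = 219.0864.
Marginal revenue: MR = 221.6 − 0.25Q. Set MR = MC: 221.6 − 0.25Q = 18 + 10Q → Q_m = 19.8634.
Price P_m = 221.6 − 0.125·19.8634 = 219.1171; MC(Q_m) = 18 + 10·19.8634 = 216.634.
Competitive Q* = 20.1086, so ΔQ = 0.2452; wedge = 219.1171 − 216.634 = 2.4831.
DWL = ½ × 0.2452 × 2.4831 = $0.30 thousand.

$0.30 thousand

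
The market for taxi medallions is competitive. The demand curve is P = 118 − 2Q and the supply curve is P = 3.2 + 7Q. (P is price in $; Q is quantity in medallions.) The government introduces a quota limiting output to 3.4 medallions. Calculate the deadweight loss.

$393.87

Competitive equilibrium: 118 − 2Q = 3.2 + 7Q → Q* = 12.7556, P* = 92.4889.
At Q = 3.4: demand price = 118 − 2·3.4 = 111.2; supply price = 3.2 + 7·3.4 = 27.
ΔQ = 12.7556 − 3.4 = 9.3556; wedge = 111.2 − 27 = 84.2.
DWL = ½ × 9.3556 × 84.2 = $393.87.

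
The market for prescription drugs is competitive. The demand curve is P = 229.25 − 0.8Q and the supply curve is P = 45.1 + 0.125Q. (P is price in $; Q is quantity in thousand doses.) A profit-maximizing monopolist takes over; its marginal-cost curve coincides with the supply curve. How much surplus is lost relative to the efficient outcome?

Competitive equilibrium: 229.25 − 0.8Q = 45.1 + 0.125Q → Q* = 199.0811, P* = 69.9851.
Marginal revenue: MR = 229.25 − 1.6Q. Set MR = MC: 229.25 − 1.6Q = 45.1 + 0.125Q → Q_m = 106.7536.
Price P_m = 229.25 − 0.8·106.7536 = 143.8471; MC(Q_m) = 45.1 + 0.125·106.7536 = 58.4442.
Competitive Q* = 199.0811, so ΔQ = 92.3275; wedge = 143.8471 − 58.4442 = 85.4029.
DWL = ½ × 92.3275 × 85.4029 = $3942.52 thousand.

$3942.52 thousand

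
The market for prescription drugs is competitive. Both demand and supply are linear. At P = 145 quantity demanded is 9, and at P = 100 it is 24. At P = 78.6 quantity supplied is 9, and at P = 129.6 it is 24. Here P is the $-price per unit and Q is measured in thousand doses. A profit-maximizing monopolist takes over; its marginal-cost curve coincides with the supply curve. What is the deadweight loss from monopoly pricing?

$122.35 thousand

Demand slope = (100 − 145)/(24 − 9) = −3, so P = 172 − 3Q.
Supply slope = (129.6 − 78.6)/(24 − 9) = 3.4, so P = 48 + 3.4Q.
Competitive equilibrium: 172 − 3Q = 48 + 3.4Q → Q* = 19.375, P* = 113.875.
Marginal revenue: MR = 172 − 6Q. Set MR = MC: 172 − 6Q = 48 + 3.4Q → Q_m = 13.1915.
Price P_m = 172 − 3·13.1915 = 132.4255; MC(Q_m) = 48 + 3.4·13.1915 = 92.8511.
Competitive Q* = 19.375, so ΔQ = 6.1835; wedge = 132.4255 − 92.8511 = 39.5744.
Welfare loss = ½ × 6.1835 × 39.5744 = $122.35 thousand.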